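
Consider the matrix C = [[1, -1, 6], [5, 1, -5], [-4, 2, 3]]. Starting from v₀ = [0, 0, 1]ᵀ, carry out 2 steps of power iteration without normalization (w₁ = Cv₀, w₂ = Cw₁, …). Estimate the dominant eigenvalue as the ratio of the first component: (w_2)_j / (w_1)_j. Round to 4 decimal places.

4.8333

w1 = Cv₀ = (1·0 + (-1)·0 + 6·1; 5·0 + 1·0 + (-5)·1; (-4)·0 + 2·0 + 3·1) = (6, -5, 3)
w2 = Cw1 = (1·6 + (-1)·(-5) + 6·3; 5·6 + 1·(-5) + (-5)·3; (-4)·6 + 2·(-5) + 3·3) = (29, 10, -25)
Ratio at component: 29 / 6 = 4.8333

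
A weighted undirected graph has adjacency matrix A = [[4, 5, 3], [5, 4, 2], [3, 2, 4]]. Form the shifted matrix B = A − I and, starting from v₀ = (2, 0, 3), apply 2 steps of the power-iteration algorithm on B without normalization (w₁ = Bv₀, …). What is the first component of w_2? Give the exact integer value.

170

B = A − I has rows (3, 5, 3); (5, 3, 2); (3, 2, 3)
w1 = Bv₀ = (3·2 + 5·0 + 3·3; 5·2 + 3·0 + 2·3; 3·2 + 2·0 + 3·3) = (15, 16, 15)
w2 = Bw1 = (3·15 + 5·16 + 3·15; 5·15 + 3·16 + 2·15; 3·15 + 2·16 + 3·15) = (170, 153, 122)
Requested component of w2: 170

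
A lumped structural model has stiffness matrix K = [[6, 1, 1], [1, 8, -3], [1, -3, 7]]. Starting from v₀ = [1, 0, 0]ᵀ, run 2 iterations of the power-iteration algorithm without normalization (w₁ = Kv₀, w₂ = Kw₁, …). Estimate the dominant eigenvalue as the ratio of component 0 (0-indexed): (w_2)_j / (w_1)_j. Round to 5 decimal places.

w1 = Kv₀ = (6·1 + 1·0 + 1·0; 1·1 + 8·0 + (-3)·0; 1·1 + (-3)·0 + 7·0) = (6, 1, 1)
w2 = Kw1 = (6·6 + 1·1 + 1·1; 1·6 + 8·1 + (-3)·1; 1·6 + (-3)·1 + 7·1) = (38, 11, 10)
Ratio at component: 38 / 6 = 6.33333

6.33333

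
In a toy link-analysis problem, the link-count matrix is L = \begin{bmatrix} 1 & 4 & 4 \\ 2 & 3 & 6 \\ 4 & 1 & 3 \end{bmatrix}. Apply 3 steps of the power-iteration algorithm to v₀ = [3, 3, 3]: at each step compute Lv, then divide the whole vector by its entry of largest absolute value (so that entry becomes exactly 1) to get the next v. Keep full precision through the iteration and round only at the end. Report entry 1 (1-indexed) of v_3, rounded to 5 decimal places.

0.85666

Lv0 = (27.000000, 33.000000, 24.000000); divide by 33.000000 → v1 = (0.818182, 1.000000, 0.727273)
Lv1 = (7.727273, 9.000000, 6.454545); divide by 9.000000 → v2 = (0.858586, 1.000000, 0.717172)
Lv2 = (7.727273, 9.020202, 6.585859); divide by 9.020202 → v3 = (0.856663, 1.000000, 0.730123)
Requested entry of v3: 2295/2679 = 0.85666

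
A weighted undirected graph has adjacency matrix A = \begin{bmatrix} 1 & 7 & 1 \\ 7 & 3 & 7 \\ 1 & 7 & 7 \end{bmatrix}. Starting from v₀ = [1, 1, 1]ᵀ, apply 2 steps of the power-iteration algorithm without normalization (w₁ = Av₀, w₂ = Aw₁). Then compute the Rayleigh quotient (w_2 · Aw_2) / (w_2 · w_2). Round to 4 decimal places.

λ ≈ 14.3751

w1 = Av₀ = (9, 17, 15)
w2 = Aw1 = (143, 219, 233)
Aw2 = (1909, 3289, 3307)
w2·Aw2 = 143·1909 + 219·3289 + 233·3307 = 1763809; w2·w2 = 143·143 + 219·219 + 233·233 = 122699
λ ≈ 1763809/122699 = 14.3751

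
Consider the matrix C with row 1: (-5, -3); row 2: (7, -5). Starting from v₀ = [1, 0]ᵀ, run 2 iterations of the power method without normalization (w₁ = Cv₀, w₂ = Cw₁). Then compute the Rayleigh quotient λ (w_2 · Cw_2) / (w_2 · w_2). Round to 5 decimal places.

λ ≈ -5.22783

w1 = Cv₀ = (-5, 7)
w2 = Cw1 = (4, -70)
Cw2 = (190, 378)
w2·Cw2 = 4·190 + (-70)·378 = -25700; w2·w2 = 4·4 + (-70)·(-70) = 4916
λ ≈ -25700/4916 = -5.22783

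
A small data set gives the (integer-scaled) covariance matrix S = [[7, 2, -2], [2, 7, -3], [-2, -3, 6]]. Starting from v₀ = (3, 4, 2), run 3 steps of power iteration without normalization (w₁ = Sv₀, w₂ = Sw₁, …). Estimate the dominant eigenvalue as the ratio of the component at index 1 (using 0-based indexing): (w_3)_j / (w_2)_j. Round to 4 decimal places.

w1 = Sv₀ = (25, 28, -6)
w2 = Sw1 = (243, 264, -170)
w3 = Sw2 = (2569, 2844, -2298)
Ratio at component: 2844 / 264 = 10.7727

10.7727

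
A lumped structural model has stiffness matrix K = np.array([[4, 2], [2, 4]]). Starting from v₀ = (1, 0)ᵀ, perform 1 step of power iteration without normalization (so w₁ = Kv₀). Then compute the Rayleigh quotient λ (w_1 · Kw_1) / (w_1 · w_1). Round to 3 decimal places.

w1 = Kv₀ = (4·1 + 2·0; 2·1 + 4·0) = (4, 2)
Kw1 = (20, 16)
w1·Kw1 = 4·20 + 2·16 = 112; w1·w1 = 4·4 + 2·2 = 20
λ ≈ 112/20 = 5.600

5.600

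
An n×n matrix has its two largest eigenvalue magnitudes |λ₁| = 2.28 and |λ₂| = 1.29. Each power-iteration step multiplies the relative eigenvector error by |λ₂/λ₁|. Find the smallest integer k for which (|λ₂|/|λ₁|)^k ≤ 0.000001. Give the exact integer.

25

|λ₂/λ₁| = 1.29/2.28 = 0.56579
Need k ≥ ln(0.000001) / ln(0.56579) = -13.8155 / -0.5695 ≈ 24.258
Smallest integer k satisfying the bound: 25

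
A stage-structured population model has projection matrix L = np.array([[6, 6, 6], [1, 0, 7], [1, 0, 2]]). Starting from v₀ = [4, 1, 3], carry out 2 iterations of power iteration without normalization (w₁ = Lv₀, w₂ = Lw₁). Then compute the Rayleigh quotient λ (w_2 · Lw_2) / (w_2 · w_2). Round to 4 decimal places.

w1 = Lv₀ = (6·4 + 6·1 + 6·3; 1·4 + 0·1 + 7·3; 1·4 + 0·1 + 2·3) = (48, 25, 10)
w2 = Lw1 = (6·48 + 6·25 + 6·10; 1·48 + 0·25 + 7·10; 1·48 + 0·25 + 2·10) = (498, 118, 68)
Lw2 = (4104, 974, 634)
w2·Lw2 = 498·4104 + 118·974 + 68·634 = 2201836; w2·w2 = 498·498 + 118·118 + 68·68 = 266552
λ ≈ 2201836/266552 = 8.2604

8.2604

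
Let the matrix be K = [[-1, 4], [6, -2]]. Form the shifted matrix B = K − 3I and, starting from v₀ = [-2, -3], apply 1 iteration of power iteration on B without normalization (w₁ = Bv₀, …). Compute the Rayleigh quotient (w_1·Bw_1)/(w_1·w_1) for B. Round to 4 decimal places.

B = K − 3I has rows (-4, 4); (6, -5)
w1 = Bv₀ = (-4, 3)
Bw1 = (28, -39)
w1·Bw1 = -229; w1·w1 = 25; μ ≈ -229/25 = -9.1600

-9.1600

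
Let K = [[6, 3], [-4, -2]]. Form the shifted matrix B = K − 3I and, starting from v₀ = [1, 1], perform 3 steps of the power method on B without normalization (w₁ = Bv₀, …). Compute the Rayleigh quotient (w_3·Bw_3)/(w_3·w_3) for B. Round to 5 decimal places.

B = K − 3I has rows (3, 3); (-4, -5)
w1 = Bv₀ = (6, -9)
w2 = Bw1 = (-9, 21)
w3 = Bw2 = (36, -69)
Bw3 = (-99, 201)
w3·Bw3 = -17433; w3·w3 = 6057; μ ≈ -17433/6057 = -2.87816

-2.87816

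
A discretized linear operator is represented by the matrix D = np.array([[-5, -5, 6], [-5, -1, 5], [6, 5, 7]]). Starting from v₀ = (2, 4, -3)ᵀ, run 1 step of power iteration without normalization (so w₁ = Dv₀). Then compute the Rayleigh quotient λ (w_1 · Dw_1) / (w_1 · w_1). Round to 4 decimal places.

-10.7042

w1 = Dv₀ = (-48, -29, 11)
Dw1 = (451, 324, -356)
w1·Dw1 = (-48)·451 + (-29)·324 + 11·(-356) = -34960; w1·w1 = (-48)·(-48) + (-29)·(-29) + 11·11 = 3266
λ ≈ -34960/3266 = -10.7042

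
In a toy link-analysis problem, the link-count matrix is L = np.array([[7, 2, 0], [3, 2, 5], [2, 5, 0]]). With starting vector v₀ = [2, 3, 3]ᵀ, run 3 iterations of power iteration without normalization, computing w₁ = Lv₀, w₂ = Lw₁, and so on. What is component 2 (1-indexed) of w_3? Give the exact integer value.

1875

w1 = Lv₀ = (7·2 + 2·3 + 0·3; 3·2 + 2·3 + 5·3; 2·2 + 5·3 + 0·3) = (20, 27, 19)
w2 = Lw1 = (7·20 + 2·27 + 0·19; 3·20 + 2·27 + 5·19; 2·20 + 5·27 + 0·19) = (194, 209, 175)
w3 = Lw2 = (1776, 1875, 1433)
The requested component of w3 is 1875.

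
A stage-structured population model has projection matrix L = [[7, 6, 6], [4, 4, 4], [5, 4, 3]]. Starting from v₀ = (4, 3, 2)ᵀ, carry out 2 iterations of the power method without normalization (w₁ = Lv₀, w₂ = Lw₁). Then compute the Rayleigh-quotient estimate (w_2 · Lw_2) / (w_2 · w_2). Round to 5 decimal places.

λ ≈ 14.59763

w1 = Lv₀ = (58, 36, 38)
w2 = Lw1 = (850, 528, 548)
Lw2 = (12406, 7704, 8006)
w2·Lw2 = 850·12406 + 528·7704 + 548·8006 = 19000100; w2·w2 = 850·850 + 528·528 + 548·548 = 1301588
λ ≈ 19000100/1301588 = 14.59763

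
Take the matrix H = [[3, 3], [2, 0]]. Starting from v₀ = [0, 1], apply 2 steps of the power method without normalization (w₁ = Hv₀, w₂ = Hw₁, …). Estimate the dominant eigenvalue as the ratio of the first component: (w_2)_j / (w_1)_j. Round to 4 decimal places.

w1 = Hv₀ = (3·0 + 3·1; 2·0 + 0·1) = (3, 0)
w2 = Hw1 = (3·3 + 3·0; 2·3 + 0·0) = (9, 6)
Ratio at component: 9 / 3 = 3.0000

3.0000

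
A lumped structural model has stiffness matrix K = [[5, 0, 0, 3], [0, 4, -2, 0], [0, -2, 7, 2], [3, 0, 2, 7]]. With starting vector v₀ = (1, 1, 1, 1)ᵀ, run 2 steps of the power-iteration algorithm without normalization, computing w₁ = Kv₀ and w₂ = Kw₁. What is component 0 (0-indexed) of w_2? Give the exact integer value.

w1 = Kv₀ = (8, 2, 7, 12)
w2 = Kw1 = (76, -6, 69, 122)
The requested component of w2 is 76.

76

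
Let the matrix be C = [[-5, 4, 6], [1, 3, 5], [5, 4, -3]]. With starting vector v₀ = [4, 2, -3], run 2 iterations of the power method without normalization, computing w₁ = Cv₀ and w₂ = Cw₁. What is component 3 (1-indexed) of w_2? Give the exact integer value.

-281

w1 = Cv₀ = ((-5)·4 + 4·2 + 6·(-3); 1·4 + 3·2 + 5·(-3); 5·4 + 4·2 + (-3)·(-3)) = (-30, -5, 37)
w2 = Cw1 = ((-5)·(-30) + 4·(-5) + 6·37; 1·(-30) + 3·(-5) + 5·37; 5·(-30) + 4·(-5) + (-3)·37) = (352, 140, -281)
The requested component of w2 is -281.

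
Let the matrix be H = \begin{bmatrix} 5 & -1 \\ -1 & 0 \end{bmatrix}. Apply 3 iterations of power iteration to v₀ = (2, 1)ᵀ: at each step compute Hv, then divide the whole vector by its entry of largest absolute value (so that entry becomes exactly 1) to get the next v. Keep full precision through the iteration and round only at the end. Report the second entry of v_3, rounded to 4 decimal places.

Hv0 = (9.00000, -2.00000); divide by 9.00000 → v1 = (1.00000, -0.22222)
Hv1 = (5.22222, -1.00000); divide by 5.22222 → v2 = (1.00000, -0.19149)
Hv2 = (5.19149, -1.00000); divide by 5.19149 → v3 = (1.00000, -0.19262)
Requested entry of v3: -47/244 = -0.1926

-0.1926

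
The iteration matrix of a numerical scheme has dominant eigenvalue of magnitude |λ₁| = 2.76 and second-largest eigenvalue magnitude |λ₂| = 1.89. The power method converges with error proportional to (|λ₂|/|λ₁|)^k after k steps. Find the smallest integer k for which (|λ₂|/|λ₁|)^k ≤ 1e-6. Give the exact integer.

37

|λ₂/λ₁| = 1.89/2.76 = 0.68478
Need k ≥ ln(1e-6) / ln(0.68478) = -13.8155 / -0.3787 ≈ 36.486
Smallest integer k satisfying the bound: 37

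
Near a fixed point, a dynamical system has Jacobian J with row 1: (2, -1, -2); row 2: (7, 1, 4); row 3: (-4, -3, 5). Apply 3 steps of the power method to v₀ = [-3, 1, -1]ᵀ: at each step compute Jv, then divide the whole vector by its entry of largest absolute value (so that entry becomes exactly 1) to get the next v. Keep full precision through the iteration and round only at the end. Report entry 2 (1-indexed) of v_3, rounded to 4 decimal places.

0.6722

Jv0 = (-5.00000, -24.00000, 4.00000); divide by -24.00000 → v1 = (0.20833, 1.00000, -0.16667)
Jv1 = (-0.25000, 1.79167, -4.66667); divide by -4.66667 → v2 = (0.05357, -0.38393, 1.00000)
Jv2 = (-1.50893, 3.99107, 5.93750); divide by 5.93750 → v3 = (-0.25414, 0.67218, 1.00000)
Requested entry of v3: 447/665 = 0.6722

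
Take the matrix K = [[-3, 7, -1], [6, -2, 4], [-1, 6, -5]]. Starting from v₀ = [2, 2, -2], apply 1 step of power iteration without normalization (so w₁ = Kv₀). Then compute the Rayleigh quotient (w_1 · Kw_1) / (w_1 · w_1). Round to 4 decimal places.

λ ≈ -5.4000

w1 = Kv₀ = ((-3)·2 + 7·2 + (-1)·(-2); 6·2 + (-2)·2 + 4·(-2); (-1)·2 + 6·2 + (-5)·(-2)) = (10, 0, 20)
Kw1 = (-50, 140, -110)
w1·Kw1 = 10·(-50) + 0·140 + 20·(-110) = -2700; w1·w1 = 10·10 + 0·0 + 20·20 = 500
λ ≈ -2700/500 = -5.4000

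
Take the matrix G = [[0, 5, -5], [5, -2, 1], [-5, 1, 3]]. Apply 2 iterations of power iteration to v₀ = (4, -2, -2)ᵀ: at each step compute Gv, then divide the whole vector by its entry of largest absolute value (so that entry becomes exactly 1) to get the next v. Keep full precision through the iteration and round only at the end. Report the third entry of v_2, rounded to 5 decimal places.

-0.24800

Gv0 = (0.000000, 22.000000, -28.000000); divide by -28.000000 → v1 = (0.000000, -0.785714, 1.000000)
Gv1 = (-8.928571, 2.571429, 2.214286); divide by -8.928571 → v2 = (1.000000, -0.288000, -0.248000)
Requested entry of v2: -62/250 = -0.24800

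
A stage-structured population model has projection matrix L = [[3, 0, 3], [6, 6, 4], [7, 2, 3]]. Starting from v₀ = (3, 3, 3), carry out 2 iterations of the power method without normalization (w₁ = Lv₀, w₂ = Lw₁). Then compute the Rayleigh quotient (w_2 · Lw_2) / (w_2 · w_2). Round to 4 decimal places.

10.0381

w1 = Lv₀ = (3·3 + 0·3 + 3·3; 6·3 + 6·3 + 4·3; 7·3 + 2·3 + 3·3) = (18, 48, 36)
w2 = Lw1 = (3·18 + 0·48 + 3·36; 6·18 + 6·48 + 4·36; 7·18 + 2·48 + 3·36) = (162, 540, 330)
Lw2 = (1476, 5532, 3204)
w2·Lw2 = 162·1476 + 540·5532 + 330·3204 = 4283712; w2·w2 = 162·162 + 540·540 + 330·330 = 426744
λ ≈ 4283712/426744 = 10.0381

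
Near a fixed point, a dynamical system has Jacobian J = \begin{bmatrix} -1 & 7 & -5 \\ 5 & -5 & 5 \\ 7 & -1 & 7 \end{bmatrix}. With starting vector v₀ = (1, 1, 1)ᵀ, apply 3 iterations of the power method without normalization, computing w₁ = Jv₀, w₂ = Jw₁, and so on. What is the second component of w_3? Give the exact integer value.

85

w1 = Jv₀ = ((-1)·1 + 7·1 + (-5)·1; 5·1 + (-5)·1 + 5·1; 7·1 + (-1)·1 + 7·1) = (1, 5, 13)
w2 = Jw1 = ((-1)·1 + 7·5 + (-5)·13; 5·1 + (-5)·5 + 5·13; 7·1 + (-1)·5 + 7·13) = (-31, 45, 93)
w3 = Jw2 = (-119, 85, 389)
The requested component of w3 is 85.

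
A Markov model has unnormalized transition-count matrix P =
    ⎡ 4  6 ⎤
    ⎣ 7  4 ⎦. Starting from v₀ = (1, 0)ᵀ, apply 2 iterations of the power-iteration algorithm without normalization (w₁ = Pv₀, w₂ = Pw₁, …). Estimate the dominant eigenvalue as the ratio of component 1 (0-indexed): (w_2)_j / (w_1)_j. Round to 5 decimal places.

w1 = Pv₀ = (4, 7)
w2 = Pw1 = (58, 56)
Ratio at component: 56 / 7 = 8.00000

λ ≈ 8.00000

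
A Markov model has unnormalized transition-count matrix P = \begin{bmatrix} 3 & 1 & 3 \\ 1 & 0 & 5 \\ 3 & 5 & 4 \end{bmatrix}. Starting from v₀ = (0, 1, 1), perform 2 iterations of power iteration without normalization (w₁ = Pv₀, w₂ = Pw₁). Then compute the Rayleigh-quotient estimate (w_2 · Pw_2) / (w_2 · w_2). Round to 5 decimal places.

λ ≈ 8.94662

w1 = Pv₀ = (3·0 + 1·1 + 3·1; 1·0 + 0·1 + 5·1; 3·0 + 5·1 + 4·1) = (4, 5, 9)
w2 = Pw1 = (3·4 + 1·5 + 3·9; 1·4 + 0·5 + 5·9; 3·4 + 5·5 + 4·9) = (44, 49, 73)
Pw2 = (400, 409, 669)
w2·Pw2 = 44·400 + 49·409 + 73·669 = 86478; w2·w2 = 44·44 + 49·49 + 73·73 = 9666
λ ≈ 86478/9666 = 8.94662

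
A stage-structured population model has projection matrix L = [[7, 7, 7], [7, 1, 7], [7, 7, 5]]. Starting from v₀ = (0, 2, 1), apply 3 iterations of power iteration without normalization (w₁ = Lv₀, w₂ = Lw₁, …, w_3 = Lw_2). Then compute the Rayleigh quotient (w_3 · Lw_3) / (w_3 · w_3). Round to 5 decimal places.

18.61081

w1 = Lv₀ = (7·0 + 7·2 + 7·1; 7·0 + 1·2 + 7·1; 7·0 + 7·2 + 5·1) = (21, 9, 19)
w2 = Lw1 = (7·21 + 7·9 + 7·19; 7·21 + 1·9 + 7·19; 7·21 + 7·9 + 5·19) = (343, 289, 305)
w3 = Lw2 = (6559, 4825, 5949)
Lw3 = (121331, 92381, 109433)
w3·Lw3 = 6559·121331 + 4825·92381 + 5949·109433 = 1892565271; w3·w3 = 6559·6559 + 4825·4825 + 5949·5949 = 101691707
λ ≈ 1892565271/101691707 = 18.61081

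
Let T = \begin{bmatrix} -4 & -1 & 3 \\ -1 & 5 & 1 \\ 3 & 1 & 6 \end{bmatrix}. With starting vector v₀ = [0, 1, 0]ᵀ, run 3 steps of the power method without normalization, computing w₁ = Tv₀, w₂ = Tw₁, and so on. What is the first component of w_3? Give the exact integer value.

w1 = Tv₀ = (-1, 5, 1)
w2 = Tw1 = (2, 27, 8)
w3 = Tw2 = (-11, 141, 81)
The requested component of w3 is -11.

-11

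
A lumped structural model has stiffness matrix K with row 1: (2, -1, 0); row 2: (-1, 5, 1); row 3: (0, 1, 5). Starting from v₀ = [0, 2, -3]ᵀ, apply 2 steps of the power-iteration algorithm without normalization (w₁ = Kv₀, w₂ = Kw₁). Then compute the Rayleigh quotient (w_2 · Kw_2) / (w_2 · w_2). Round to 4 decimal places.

w1 = Kv₀ = (2·0 + (-1)·2 + 0·(-3); (-1)·0 + 5·2 + 1·(-3); 0·0 + 1·2 + 5·(-3)) = (-2, 7, -13)
w2 = Kw1 = (2·(-2) + (-1)·7 + 0·(-13); (-1)·(-2) + 5·7 + 1·(-13); 0·(-2) + 1·7 + 5·(-13)) = (-11, 24, -58)
Kw2 = (-46, 73, -266)
w2·Kw2 = (-11)·(-46) + 24·73 + (-58)·(-266) = 17686; w2·w2 = (-11)·(-11) + 24·24 + (-58)·(-58) = 4061
λ ≈ 17686/4061 = 4.3551

λ ≈ 4.3551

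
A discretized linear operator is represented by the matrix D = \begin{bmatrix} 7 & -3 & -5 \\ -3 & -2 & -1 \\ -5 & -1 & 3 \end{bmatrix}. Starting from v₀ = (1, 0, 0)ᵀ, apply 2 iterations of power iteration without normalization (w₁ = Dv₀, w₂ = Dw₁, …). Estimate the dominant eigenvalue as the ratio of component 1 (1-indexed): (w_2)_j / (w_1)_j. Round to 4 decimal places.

w1 = Dv₀ = (7·1 + (-3)·0 + (-5)·0; (-3)·1 + (-2)·0 + (-1)·0; (-5)·1 + (-1)·0 + 3·0) = (7, -3, -5)
w2 = Dw1 = (7·7 + (-3)·(-3) + (-5)·(-5); (-3)·7 + (-2)·(-3) + (-1)·(-5); (-5)·7 + (-1)·(-3) + 3·(-5)) = (83, -10, -47)
Ratio at component: 83 / 7 = 11.8571

λ ≈ 11.8571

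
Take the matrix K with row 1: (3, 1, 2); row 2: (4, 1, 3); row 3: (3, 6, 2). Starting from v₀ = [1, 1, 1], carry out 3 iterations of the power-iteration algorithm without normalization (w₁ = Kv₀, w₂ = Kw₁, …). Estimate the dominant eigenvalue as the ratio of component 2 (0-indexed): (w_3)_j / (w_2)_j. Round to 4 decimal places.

8.0682

w1 = Kv₀ = (3·1 + 1·1 + 2·1; 4·1 + 1·1 + 3·1; 3·1 + 6·1 + 2·1) = (6, 8, 11)
w2 = Kw1 = (3·6 + 1·8 + 2·11; 4·6 + 1·8 + 3·11; 3·6 + 6·8 + 2·11) = (48, 65, 88)
w3 = Kw2 = (385, 521, 710)
Ratio at component: 710 / 88 = 8.0682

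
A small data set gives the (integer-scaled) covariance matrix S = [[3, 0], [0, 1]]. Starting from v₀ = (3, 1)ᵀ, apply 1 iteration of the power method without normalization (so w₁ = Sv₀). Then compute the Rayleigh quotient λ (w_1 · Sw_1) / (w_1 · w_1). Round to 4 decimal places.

λ ≈ 2.9756

w1 = Sv₀ = (9, 1)
Sw1 = (27, 1)
w1·Sw1 = 9·27 + 1·1 = 244; w1·w1 = 9·9 + 1·1 = 82
λ ≈ 244/82 = 2.9756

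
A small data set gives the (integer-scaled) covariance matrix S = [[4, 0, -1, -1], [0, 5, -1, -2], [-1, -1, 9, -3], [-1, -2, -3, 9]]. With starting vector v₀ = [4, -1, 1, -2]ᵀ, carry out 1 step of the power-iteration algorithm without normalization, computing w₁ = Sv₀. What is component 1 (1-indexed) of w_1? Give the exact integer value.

w1 = Sv₀ = (17, -2, 12, -23)
The requested component of w1 is 17.

17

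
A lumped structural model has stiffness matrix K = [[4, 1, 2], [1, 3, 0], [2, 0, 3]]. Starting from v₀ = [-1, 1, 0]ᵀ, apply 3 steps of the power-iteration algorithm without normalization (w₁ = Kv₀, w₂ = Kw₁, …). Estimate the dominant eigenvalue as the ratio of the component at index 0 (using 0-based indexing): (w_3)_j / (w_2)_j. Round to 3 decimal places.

w1 = Kv₀ = (4·(-1) + 1·1 + 2·0; 1·(-1) + 3·1 + 0·0; 2·(-1) + 0·1 + 3·0) = (-3, 2, -2)
w2 = Kw1 = (4·(-3) + 1·2 + 2·(-2); 1·(-3) + 3·2 + 0·(-2); 2·(-3) + 0·2 + 3·(-2)) = (-14, 3, -12)
w3 = Kw2 = (-77, -5, -64)
Ratio at component: -77 / -14 = 5.500

5.500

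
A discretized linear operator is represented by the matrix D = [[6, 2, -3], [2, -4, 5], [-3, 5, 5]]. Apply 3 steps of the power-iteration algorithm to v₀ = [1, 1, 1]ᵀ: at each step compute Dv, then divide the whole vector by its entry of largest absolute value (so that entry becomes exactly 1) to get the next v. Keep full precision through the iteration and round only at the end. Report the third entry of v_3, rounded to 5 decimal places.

1.00000

Dv0 = (5.000000, 3.000000, 7.000000); divide by 7.000000 → v1 = (0.714286, 0.428571, 1.000000)
Dv1 = (2.142857, 4.714286, 5.000000); divide by 5.000000 → v2 = (0.428571, 0.942857, 1.000000)
Dv2 = (1.457143, 2.085714, 8.428571); divide by 8.428571 → v3 = (0.172881, 0.247458, 1.000000)
Requested entry of v3: 295/295 = 1.00000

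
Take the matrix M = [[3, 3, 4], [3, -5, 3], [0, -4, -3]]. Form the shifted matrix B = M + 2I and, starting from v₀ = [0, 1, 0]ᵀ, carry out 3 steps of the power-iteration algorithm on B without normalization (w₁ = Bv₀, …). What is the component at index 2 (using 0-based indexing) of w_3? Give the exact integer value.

-40

B = M + 2I has rows (5, 3, 4); (3, -3, 3); (0, -4, -1)
w1 = Bv₀ = (3, -3, -4)
w2 = Bw1 = (-10, 6, 16)
w3 = Bw2 = (32, 0, -40)
Requested component of w3: -40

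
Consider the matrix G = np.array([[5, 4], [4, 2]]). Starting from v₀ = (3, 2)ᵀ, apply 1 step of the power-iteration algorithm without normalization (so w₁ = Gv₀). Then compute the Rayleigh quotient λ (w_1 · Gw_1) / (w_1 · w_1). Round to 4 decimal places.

w1 = Gv₀ = (5·3 + 4·2; 4·3 + 2·2) = (23, 16)
Gw1 = (179, 124)
w1·Gw1 = 23·179 + 16·124 = 6101; w1·w1 = 23·23 + 16·16 = 785
λ ≈ 6101/785 = 7.7720

λ ≈ 7.7720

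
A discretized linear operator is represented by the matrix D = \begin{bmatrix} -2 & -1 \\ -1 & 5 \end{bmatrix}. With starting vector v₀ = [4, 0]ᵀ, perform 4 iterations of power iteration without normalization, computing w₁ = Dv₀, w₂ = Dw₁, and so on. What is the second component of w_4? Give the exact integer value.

-372

w1 = Dv₀ = ((-2)·4 + (-1)·0; (-1)·4 + 5·0) = (-8, -4)
w2 = Dw1 = ((-2)·(-8) + (-1)·(-4); (-1)·(-8) + 5·(-4)) = (20, -12)
w3 = Dw2 = (-28, -80)
w4 = Dw3 = (136, -372)
The requested component of w4 is -372.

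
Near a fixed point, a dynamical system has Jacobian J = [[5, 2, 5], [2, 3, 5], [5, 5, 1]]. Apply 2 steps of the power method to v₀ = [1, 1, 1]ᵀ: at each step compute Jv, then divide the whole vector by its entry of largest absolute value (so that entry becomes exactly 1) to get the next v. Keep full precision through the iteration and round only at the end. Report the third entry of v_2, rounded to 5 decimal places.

0.89630

Jv0 = (12.000000, 10.000000, 11.000000); divide by 12.000000 → v1 = (1.000000, 0.833333, 0.916667)
Jv1 = (11.250000, 9.083333, 10.083333); divide by 11.250000 → v2 = (1.000000, 0.807407, 0.896296)
Requested entry of v2: 121/135 = 0.89630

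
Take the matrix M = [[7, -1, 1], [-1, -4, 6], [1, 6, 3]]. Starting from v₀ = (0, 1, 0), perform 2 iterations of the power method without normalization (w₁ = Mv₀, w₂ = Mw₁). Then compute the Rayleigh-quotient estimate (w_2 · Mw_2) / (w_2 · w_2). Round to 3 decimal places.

w1 = Mv₀ = (-1, -4, 6)
w2 = Mw1 = (3, 53, -7)
Mw2 = (-39, -257, 300)
w2·Mw2 = 3·(-39) + 53·(-257) + (-7)·300 = -15838; w2·w2 = 3·3 + 53·53 + (-7)·(-7) = 2867
λ ≈ -15838/2867 = -5.524

-5.524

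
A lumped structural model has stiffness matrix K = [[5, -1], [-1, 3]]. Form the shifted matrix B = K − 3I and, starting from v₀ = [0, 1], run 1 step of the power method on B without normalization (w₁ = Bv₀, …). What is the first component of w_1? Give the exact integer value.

-1

B = K − 3I has rows (2, -1); (-1, 0)
w1 = Bv₀ = (-1, 0)
Requested component of w1: -1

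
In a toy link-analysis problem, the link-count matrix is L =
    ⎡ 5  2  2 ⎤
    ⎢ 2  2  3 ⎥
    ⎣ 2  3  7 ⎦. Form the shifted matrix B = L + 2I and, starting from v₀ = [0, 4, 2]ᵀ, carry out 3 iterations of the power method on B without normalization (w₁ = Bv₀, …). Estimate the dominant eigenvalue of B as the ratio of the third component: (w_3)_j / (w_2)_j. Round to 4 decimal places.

11.7278

B = L + 2I has rows (7, 2, 2); (2, 4, 3); (2, 3, 9)
w1 = Bv₀ = (12, 22, 30)
w2 = Bw1 = (188, 202, 360)
w3 = Bw2 = (2440, 2264, 4222)
Ratio: 4222/360 = 11.7278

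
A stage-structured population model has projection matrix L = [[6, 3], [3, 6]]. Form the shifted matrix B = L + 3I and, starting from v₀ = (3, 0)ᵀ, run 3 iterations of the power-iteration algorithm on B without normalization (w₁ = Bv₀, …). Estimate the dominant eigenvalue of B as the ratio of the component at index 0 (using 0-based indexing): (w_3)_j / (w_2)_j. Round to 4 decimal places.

B = L + 3I has rows (9, 3); (3, 9)
w1 = Bv₀ = (27, 9)
w2 = Bw1 = (270, 162)
w3 = Bw2 = (2916, 2268)
Ratio: 2916/270 = 10.8000

μ ≈ 10.8000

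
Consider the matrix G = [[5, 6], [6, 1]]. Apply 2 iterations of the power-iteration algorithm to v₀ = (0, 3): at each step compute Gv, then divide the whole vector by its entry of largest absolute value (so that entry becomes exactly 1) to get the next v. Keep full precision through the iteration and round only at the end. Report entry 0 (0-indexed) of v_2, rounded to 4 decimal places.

0.9730

Gv0 = (18.00000, 3.00000); divide by 18.00000 → v1 = (1.00000, 0.16667)
Gv1 = (6.00000, 6.16667); divide by 6.16667 → v2 = (0.97297, 1.00000)
Requested entry of v2: 108/111 = 0.9730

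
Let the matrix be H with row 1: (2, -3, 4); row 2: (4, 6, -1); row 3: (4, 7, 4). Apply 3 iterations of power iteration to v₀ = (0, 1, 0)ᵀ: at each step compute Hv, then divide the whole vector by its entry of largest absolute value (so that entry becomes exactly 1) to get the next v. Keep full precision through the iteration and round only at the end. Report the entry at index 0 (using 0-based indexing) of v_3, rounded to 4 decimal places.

0.5150

Hv0 = (-3.00000, 6.00000, 7.00000); divide by 7.00000 → v1 = (-0.42857, 0.85714, 1.00000)
Hv1 = (0.57143, 2.42857, 8.28571); divide by 8.28571 → v2 = (0.06897, 0.29310, 1.00000)
Hv2 = (3.25862, 1.03448, 6.32759); divide by 6.32759 → v3 = (0.51499, 0.16349, 1.00000)
Requested entry of v3: 189/367 = 0.5150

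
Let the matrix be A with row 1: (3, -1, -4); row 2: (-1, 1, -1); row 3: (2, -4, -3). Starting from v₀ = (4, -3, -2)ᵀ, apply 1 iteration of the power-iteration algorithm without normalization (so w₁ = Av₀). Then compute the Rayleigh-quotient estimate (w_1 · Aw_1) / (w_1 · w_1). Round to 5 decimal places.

λ ≈ -0.59512

w1 = Av₀ = (3·4 + (-1)·(-3) + (-4)·(-2); (-1)·4 + 1·(-3) + (-1)·(-2); 2·4 + (-4)·(-3) + (-3)·(-2)) = (23, -5, 26)
Aw1 = (-30, -54, -12)
w1·Aw1 = 23·(-30) + (-5)·(-54) + 26·(-12) = -732; w1·w1 = 23·23 + (-5)·(-5) + 26·26 = 1230
λ ≈ -732/1230 = -0.59512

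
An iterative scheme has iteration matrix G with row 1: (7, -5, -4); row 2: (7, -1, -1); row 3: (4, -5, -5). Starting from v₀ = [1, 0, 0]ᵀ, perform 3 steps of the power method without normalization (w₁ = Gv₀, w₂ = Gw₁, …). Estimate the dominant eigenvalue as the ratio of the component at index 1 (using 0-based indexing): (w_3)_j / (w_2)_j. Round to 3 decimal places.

λ ≈ -0.658

w1 = Gv₀ = (7·1 + (-5)·0 + (-4)·0; 7·1 + (-1)·0 + (-1)·0; 4·1 + (-5)·0 + (-5)·0) = (7, 7, 4)
w2 = Gw1 = (7·7 + (-5)·7 + (-4)·4; 7·7 + (-1)·7 + (-1)·4; 4·7 + (-5)·7 + (-5)·4) = (-2, 38, -27)
w3 = Gw2 = (-96, -25, -63)
Ratio at component: -25 / 38 = -0.658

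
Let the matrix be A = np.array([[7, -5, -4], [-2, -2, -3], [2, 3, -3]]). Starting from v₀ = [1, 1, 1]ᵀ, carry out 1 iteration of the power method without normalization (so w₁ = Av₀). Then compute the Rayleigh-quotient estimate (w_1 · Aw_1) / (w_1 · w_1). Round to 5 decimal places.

w1 = Av₀ = (7·1 + (-5)·1 + (-4)·1; (-2)·1 + (-2)·1 + (-3)·1; 2·1 + 3·1 + (-3)·1) = (-2, -7, 2)
Aw1 = (13, 12, -31)
w1·Aw1 = (-2)·13 + (-7)·12 + 2·(-31) = -172; w1·w1 = (-2)·(-2) + (-7)·(-7) + 2·2 = 57
λ ≈ -172/57 = -3.01754

-3.01754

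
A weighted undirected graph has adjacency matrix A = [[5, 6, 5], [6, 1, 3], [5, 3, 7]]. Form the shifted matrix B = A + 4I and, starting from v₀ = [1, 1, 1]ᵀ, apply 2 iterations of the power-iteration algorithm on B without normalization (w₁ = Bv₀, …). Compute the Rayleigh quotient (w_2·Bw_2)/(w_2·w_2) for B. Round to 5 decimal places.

μ ≈ 18.09229

B = A + 4I has rows (9, 6, 5); (6, 5, 3); (5, 3, 11)
w1 = Bv₀ = (20, 14, 19)
w2 = Bw1 = (359, 247, 351)
Bw2 = (6468, 4442, 6397)
w2·Bw2 = 5664533; w2·w2 = 313091; μ ≈ 5664533/313091 = 18.09229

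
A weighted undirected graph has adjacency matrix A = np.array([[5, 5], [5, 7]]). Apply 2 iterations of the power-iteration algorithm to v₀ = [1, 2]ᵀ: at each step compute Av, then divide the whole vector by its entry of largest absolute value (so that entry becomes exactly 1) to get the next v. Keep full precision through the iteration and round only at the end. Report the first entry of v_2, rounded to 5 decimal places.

Av0 = (15.000000, 19.000000); divide by 19.000000 → v1 = (0.789474, 1.000000)
Av1 = (8.947368, 10.947368); divide by 10.947368 → v2 = (0.817308, 1.000000)
Requested entry of v2: 170/208 = 0.81731

0.81731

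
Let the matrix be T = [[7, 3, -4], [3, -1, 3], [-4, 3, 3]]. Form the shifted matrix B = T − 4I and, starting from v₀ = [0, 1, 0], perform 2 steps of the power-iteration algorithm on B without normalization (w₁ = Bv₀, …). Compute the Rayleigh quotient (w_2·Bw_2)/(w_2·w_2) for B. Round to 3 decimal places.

μ ≈ -8.421

B = T − 4I has rows (3, 3, -4); (3, -5, 3); (-4, 3, -1)
w1 = Bv₀ = (3, -5, 3)
w2 = Bw1 = (-18, 43, -30)
Bw2 = (195, -359, 231)
w2·Bw2 = -25877; w2·w2 = 3073; μ ≈ -25877/3073 = -8.421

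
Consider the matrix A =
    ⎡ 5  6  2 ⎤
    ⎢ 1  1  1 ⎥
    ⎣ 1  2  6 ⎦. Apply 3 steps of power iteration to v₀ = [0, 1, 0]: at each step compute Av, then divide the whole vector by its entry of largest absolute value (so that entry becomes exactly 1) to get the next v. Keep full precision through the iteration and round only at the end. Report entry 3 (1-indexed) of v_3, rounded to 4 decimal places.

Av0 = (6.00000, 1.00000, 2.00000); divide by 6.00000 → v1 = (1.00000, 0.16667, 0.33333)
Av1 = (6.66667, 1.50000, 3.33333); divide by 6.66667 → v2 = (1.00000, 0.22500, 0.50000)
Av2 = (7.35000, 1.72500, 4.45000); divide by 7.35000 → v3 = (1.00000, 0.23469, 0.60544)
Requested entry of v3: 178/294 = 0.6054

0.6054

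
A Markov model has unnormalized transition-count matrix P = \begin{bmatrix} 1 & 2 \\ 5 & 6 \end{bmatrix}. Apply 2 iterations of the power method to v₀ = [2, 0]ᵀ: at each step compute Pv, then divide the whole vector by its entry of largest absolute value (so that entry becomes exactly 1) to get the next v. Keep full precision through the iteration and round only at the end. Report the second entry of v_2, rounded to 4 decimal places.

1.0000

Pv0 = (2.00000, 10.00000); divide by 10.00000 → v1 = (0.20000, 1.00000)
Pv1 = (2.20000, 7.00000); divide by 7.00000 → v2 = (0.31429, 1.00000)
Requested entry of v2: 70/70 = 1.0000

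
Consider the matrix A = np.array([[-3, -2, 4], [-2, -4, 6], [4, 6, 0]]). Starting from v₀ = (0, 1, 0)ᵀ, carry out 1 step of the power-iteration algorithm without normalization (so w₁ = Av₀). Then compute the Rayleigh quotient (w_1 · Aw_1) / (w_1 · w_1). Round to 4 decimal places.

w1 = Av₀ = ((-3)·0 + (-2)·1 + 4·0; (-2)·0 + (-4)·1 + 6·0; 4·0 + 6·1 + 0·0) = (-2, -4, 6)
Aw1 = (38, 56, -32)
w1·Aw1 = (-2)·38 + (-4)·56 + 6·(-32) = -492; w1·w1 = (-2)·(-2) + (-4)·(-4) + 6·6 = 56
λ ≈ -492/56 = -8.7857

λ ≈ -8.7857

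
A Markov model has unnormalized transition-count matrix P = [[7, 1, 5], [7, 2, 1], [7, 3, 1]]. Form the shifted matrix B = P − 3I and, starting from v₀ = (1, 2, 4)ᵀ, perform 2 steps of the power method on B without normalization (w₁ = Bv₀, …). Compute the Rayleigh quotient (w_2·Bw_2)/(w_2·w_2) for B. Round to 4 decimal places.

B = P − 3I has rows (4, 1, 5); (7, -1, 1); (7, 3, -2)
w1 = Bv₀ = (4·1 + 1·2 + 5·4; 7·1 + (-1)·2 + 1·4; 7·1 + 3·2 + (-2)·4) = (26, 9, 5)
w2 = Bw1 = (4·26 + 1·9 + 5·5; 7·26 + (-1)·9 + 1·5; 7·26 + 3·9 + (-2)·5) = (138, 178, 199)
Bw2 = (1725, 987, 1102)
w2·Bw2 = 633034; w2·w2 = 90329; μ ≈ 633034/90329 = 7.0081

7.0081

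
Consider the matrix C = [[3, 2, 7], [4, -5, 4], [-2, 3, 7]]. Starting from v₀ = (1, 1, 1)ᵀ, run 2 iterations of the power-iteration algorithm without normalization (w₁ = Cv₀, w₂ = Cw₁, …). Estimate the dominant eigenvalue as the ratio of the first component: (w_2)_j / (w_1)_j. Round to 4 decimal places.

8.1667

w1 = Cv₀ = (3·1 + 2·1 + 7·1; 4·1 + (-5)·1 + 4·1; (-2)·1 + 3·1 + 7·1) = (12, 3, 8)
w2 = Cw1 = (3·12 + 2·3 + 7·8; 4·12 + (-5)·3 + 4·8; (-2)·12 + 3·3 + 7·8) = (98, 65, 41)
Ratio at component: 98 / 12 = 8.1667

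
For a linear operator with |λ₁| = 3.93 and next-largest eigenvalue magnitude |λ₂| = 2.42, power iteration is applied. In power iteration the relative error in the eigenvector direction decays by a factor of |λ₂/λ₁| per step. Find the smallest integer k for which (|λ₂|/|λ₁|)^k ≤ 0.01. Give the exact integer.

10

|λ₂/λ₁| = 2.42/3.93 = 0.61578
Need k ≥ ln(0.01) / ln(0.61578) = -4.6052 / -0.4849 ≈ 9.498
Smallest integer k satisfying the bound: 10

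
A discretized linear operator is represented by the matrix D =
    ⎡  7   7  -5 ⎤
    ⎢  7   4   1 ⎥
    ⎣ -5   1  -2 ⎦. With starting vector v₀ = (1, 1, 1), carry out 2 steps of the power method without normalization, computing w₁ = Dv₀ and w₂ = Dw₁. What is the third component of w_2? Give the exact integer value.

-21

w1 = Dv₀ = (7·1 + 7·1 + (-5)·1; 7·1 + 4·1 + 1·1; (-5)·1 + 1·1 + (-2)·1) = (9, 12, -6)
w2 = Dw1 = (7·9 + 7·12 + (-5)·(-6); 7·9 + 4·12 + 1·(-6); (-5)·9 + 1·12 + (-2)·(-6)) = (177, 105, -21)
The requested component of w2 is -21.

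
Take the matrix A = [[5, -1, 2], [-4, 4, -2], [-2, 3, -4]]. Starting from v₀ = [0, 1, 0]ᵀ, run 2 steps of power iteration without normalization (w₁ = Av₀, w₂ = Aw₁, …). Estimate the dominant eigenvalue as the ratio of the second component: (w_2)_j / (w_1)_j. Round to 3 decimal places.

3.500

w1 = Av₀ = (5·0 + (-1)·1 + 2·0; (-4)·0 + 4·1 + (-2)·0; (-2)·0 + 3·1 + (-4)·0) = (-1, 4, 3)
w2 = Aw1 = (5·(-1) + (-1)·4 + 2·3; (-4)·(-1) + 4·4 + (-2)·3; (-2)·(-1) + 3·4 + (-4)·3) = (-3, 14, 2)
Ratio at component: 14 / 4 = 3.500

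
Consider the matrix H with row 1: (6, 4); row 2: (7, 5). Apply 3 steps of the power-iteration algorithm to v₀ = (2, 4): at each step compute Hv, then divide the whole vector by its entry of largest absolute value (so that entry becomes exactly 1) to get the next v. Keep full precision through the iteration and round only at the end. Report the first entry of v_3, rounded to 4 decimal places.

0.8307

Hv0 = (28.00000, 34.00000); divide by 34.00000 → v1 = (0.82353, 1.00000)
Hv1 = (8.94118, 10.76471); divide by 10.76471 → v2 = (0.83060, 1.00000)
Hv2 = (8.98361, 10.81421); divide by 10.81421 → v3 = (0.83072, 1.00000)
Requested entry of v3: 3288/3958 = 0.8307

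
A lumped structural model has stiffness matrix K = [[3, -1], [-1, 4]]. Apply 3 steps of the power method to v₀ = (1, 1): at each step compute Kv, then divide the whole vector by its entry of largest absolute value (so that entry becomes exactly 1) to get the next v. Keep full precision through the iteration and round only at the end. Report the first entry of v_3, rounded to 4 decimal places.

Kv0 = (2.00000, 3.00000); divide by 3.00000 → v1 = (0.66667, 1.00000)
Kv1 = (1.00000, 3.33333); divide by 3.33333 → v2 = (0.30000, 1.00000)
Kv2 = (-0.10000, 3.70000); divide by 3.70000 → v3 = (-0.02703, 1.00000)
Requested entry of v3: -1/37 = -0.0270

-0.0270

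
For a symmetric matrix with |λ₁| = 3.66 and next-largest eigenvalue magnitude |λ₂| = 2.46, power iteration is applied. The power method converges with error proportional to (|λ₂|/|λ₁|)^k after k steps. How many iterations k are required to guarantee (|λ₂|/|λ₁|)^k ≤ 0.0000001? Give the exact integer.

|λ₂/λ₁| = 2.46/3.66 = 0.67213
Need k ≥ ln(0.0000001) / ln(0.67213) = -16.1181 / -0.3973 ≈ 40.569
Smallest integer k satisfying the bound: 41

41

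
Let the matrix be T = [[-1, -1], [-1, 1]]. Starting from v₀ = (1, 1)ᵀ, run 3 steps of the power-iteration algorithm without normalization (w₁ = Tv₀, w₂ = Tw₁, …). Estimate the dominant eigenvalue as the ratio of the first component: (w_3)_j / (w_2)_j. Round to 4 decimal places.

-2.0000

w1 = Tv₀ = ((-1)·1 + (-1)·1; (-1)·1 + 1·1) = (-2, 0)
w2 = Tw1 = ((-1)·(-2) + (-1)·0; (-1)·(-2) + 1·0) = (2, 2)
w3 = Tw2 = (-4, 0)
Ratio at component: -4 / 2 = -2.0000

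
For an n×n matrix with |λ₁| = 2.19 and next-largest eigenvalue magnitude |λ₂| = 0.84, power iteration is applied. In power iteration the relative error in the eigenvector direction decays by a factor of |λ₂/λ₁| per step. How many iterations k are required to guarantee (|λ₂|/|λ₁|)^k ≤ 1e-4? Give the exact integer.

|λ₂/λ₁| = 0.84/2.19 = 0.38356
Need k ≥ ln(1e-4) / ln(0.38356) = -9.2103 / -0.9583 ≈ 9.612
Smallest integer k satisfying the bound: 10

10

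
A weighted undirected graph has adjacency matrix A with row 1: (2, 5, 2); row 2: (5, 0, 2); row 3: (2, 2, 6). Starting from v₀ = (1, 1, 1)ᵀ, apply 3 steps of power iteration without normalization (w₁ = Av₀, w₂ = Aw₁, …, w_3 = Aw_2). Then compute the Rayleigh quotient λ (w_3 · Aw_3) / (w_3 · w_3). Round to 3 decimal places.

w1 = Av₀ = (2·1 + 5·1 + 2·1; 5·1 + 0·1 + 2·1; 2·1 + 2·1 + 6·1) = (9, 7, 10)
w2 = Aw1 = (2·9 + 5·7 + 2·10; 5·9 + 0·7 + 2·10; 2·9 + 2·7 + 6·10) = (73, 65, 92)
w3 = Aw2 = (655, 549, 828)
Aw3 = (5711, 4931, 7376)
w3·Aw3 = 655·5711 + 549·4931 + 828·7376 = 12555152; w3·w3 = 655·655 + 549·549 + 828·828 = 1416010
λ ≈ 12555152/1416010 = 8.867

8.867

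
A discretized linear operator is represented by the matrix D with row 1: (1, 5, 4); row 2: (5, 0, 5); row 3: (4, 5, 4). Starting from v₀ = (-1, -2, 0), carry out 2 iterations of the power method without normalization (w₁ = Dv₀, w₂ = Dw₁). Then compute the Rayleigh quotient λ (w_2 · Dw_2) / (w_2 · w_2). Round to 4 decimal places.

10.9335

w1 = Dv₀ = (-11, -5, -14)
w2 = Dw1 = (-92, -125, -125)
Dw2 = (-1217, -1085, -1493)
w2·Dw2 = (-92)·(-1217) + (-125)·(-1085) + (-125)·(-1493) = 434214; w2·w2 = (-92)·(-92) + (-125)·(-125) + (-125)·(-125) = 39714
λ ≈ 434214/39714 = 10.9335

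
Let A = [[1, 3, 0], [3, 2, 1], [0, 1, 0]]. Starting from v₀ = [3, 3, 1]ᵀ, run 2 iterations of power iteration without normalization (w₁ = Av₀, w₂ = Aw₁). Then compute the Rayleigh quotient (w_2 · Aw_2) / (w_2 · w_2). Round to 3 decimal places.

w1 = Av₀ = (12, 16, 3)
w2 = Aw1 = (60, 71, 16)
Aw2 = (273, 338, 71)
w2·Aw2 = 60·273 + 71·338 + 16·71 = 41514; w2·w2 = 60·60 + 71·71 + 16·16 = 8897
λ ≈ 41514/8897 = 4.666

λ ≈ 4.666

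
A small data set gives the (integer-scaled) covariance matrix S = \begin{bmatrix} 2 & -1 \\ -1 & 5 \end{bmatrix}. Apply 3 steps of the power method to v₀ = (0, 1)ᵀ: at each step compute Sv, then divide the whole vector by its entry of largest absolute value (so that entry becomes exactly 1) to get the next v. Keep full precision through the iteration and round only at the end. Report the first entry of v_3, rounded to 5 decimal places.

-0.29197

Sv0 = (-1.000000, 5.000000); divide by 5.000000 → v1 = (-0.200000, 1.000000)
Sv1 = (-1.400000, 5.200000); divide by 5.200000 → v2 = (-0.269231, 1.000000)
Sv2 = (-1.538462, 5.269231); divide by 5.269231 → v3 = (-0.291971, 1.000000)
Requested entry of v3: -40/137 = -0.29197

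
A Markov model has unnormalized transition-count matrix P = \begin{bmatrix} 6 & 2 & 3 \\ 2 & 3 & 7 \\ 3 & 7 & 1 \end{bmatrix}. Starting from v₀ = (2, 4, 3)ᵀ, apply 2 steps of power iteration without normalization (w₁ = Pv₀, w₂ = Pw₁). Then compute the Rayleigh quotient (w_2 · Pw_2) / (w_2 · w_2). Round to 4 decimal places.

11.3439

w1 = Pv₀ = (6·2 + 2·4 + 3·3; 2·2 + 3·4 + 7·3; 3·2 + 7·4 + 1·3) = (29, 37, 37)
w2 = Pw1 = (6·29 + 2·37 + 3·37; 2·29 + 3·37 + 7·37; 3·29 + 7·37 + 1·37) = (359, 428, 383)
Pw2 = (4159, 4683, 4456)
w2·Pw2 = 359·4159 + 428·4683 + 383·4456 = 5204053; w2·w2 = 359·359 + 428·428 + 383·383 = 458754
λ ≈ 5204053/458754 = 11.3439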